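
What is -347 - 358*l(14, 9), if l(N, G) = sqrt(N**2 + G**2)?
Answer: -347 - 358*sqrt(277) ≈ -6305.3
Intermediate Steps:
l(N, G) = sqrt(G**2 + N**2)
-347 - 358*l(14, 9) = -347 - 358*sqrt(9**2 + 14**2) = -347 - 358*sqrt(81 + 196) = -347 - 358*sqrt(277)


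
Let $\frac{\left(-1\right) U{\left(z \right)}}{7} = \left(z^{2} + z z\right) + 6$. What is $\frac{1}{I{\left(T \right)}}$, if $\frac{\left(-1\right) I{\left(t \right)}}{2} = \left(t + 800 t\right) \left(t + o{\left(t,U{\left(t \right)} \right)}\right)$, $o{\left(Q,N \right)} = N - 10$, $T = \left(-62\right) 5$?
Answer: $- \frac{1}{668332324440} \approx -1.4963 \cdot 10^{-12}$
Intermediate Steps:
$T = -310$
$U{\left(z \right)} = -42 - 14 z^{2}$ ($U{\left(z \right)} = - 7 \left(\left(z^{2} + z z\right) + 6\right) = - 7 \left(\left(z^{2} + z^{2}\right) + 6\right) = - 7 \left(2 z^{2} + 6\right) = - 7 \left(6 + 2 z^{2}\right) = -42 - 14 z^{2}$)
$o{\left(Q,N \right)} = -10 + N$
$I{\left(t \right)} = - 1602 t \left(-52 + t - 14 t^{2}\right)$ ($I{\left(t \right)} = - 2 \left(t + 800 t\right) \left(t - \left(52 + 14 t^{2}\right)\right) = - 2 \cdot 801 t \left(t - \left(52 + 14 t^{2}\right)\right) = - 2 \cdot 801 t \left(-52 + t - 14 t^{2}\right) = - 1602 t \left(-52 + t - 14 t^{2}\right)$)
$\frac{1}{I{\left(T \right)}} = \frac{1}{1602 \left(-310\right) \left(52 - -310 + 14 \left(-310\right)^{2}\right)} = \frac{1}{1602 \left(-310\right) \left(52 + 310 + 14 \cdot 96100\right)} = \frac{1}{1602 \left(-310\right) \left(52 + 310 + 1345400\right)} = \frac{1}{1602 \left(-310\right) 1345762} = \frac{1}{-668332324440} = - \frac{1}{668332324440}$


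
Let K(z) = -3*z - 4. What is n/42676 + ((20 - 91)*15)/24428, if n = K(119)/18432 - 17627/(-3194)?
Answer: -333476453662535/7671653945008128 ≈ -0.043469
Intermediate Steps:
K(z) = -4 - 3*z
n = 161873915/29435904 (n = (-4 - 3*119)/18432 - 17627/(-3194) = (-4 - 357)*(1/18432) - 17627*(-1/3194) = -361*1/18432 + 17627/3194 = -361/18432 + 17627/3194 = 161873915/29435904 ≈ 5.4992)
n/42676 + ((20 - 91)*15)/24428 = (161873915/29435904)/42676 + ((20 - 91)*15)/24428 = (161873915/29435904)*(1/42676) - 71*15*(1/24428) = 161873915/1256206639104 - 1065*1/24428 = 161873915/1256206639104 - 1065/24428 = -333476453662535/7671653945008128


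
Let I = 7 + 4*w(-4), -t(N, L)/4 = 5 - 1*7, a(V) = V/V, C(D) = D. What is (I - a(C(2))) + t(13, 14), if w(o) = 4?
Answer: 30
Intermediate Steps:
a(V) = 1
t(N, L) = 8 (t(N, L) = -4*(5 - 1*7) = -4*(5 - 7) = -4*(-2) = 8)
I = 23 (I = 7 + 4*4 = 7 + 16 = 23)
(I - a(C(2))) + t(13, 14) = (23 - 1*1) + 8 = (23 - 1) + 8 = 22 + 8 = 30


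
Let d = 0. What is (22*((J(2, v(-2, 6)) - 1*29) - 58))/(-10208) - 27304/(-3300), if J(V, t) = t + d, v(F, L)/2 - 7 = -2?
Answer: 3230789/382800 ≈ 8.4399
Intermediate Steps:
v(F, L) = 10 (v(F, L) = 14 + 2*(-2) = 14 - 4 = 10)
J(V, t) = t (J(V, t) = t + 0 = t)
(22*((J(2, v(-2, 6)) - 1*29) - 58))/(-10208) - 27304/(-3300) = (22*((10 - 1*29) - 58))/(-10208) - 27304/(-3300) = (22*((10 - 29) - 58))*(-1/10208) - 27304*(-1/3300) = (22*(-19 - 58))*(-1/10208) + 6826/825 = (22*(-77))*(-1/10208) + 6826/825 = -1694*(-1/10208) + 6826/825 = 77/464 + 6826/825 = 3230789/382800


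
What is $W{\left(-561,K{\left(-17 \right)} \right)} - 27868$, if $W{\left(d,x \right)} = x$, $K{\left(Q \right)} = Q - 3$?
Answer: $-27888$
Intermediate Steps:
$K{\left(Q \right)} = -3 + Q$ ($K{\left(Q \right)} = Q - 3 = -3 + Q$)
$W{\left(-561,K{\left(-17 \right)} \right)} - 27868 = \left(-3 - 17\right) - 27868 = -20 - 27868 = -27888$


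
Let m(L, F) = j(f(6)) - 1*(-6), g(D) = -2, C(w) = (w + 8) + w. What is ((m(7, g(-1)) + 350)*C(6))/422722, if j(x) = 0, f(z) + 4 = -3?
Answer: 3560/211361 ≈ 0.016843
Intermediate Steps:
f(z) = -7 (f(z) = -4 - 3 = -7)
C(w) = 8 + 2*w (C(w) = (8 + w) + w = 8 + 2*w)
m(L, F) = 6 (m(L, F) = 0 - 1*(-6) = 0 + 6 = 6)
((m(7, g(-1)) + 350)*C(6))/422722 = ((6 + 350)*(8 + 2*6))/422722 = (356*(8 + 12))*(1/422722) = (356*20)*(1/422722) = 7120*(1/422722) = 3560/211361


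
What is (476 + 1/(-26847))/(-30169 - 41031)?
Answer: -12779171/1911506400 ≈ -0.0066854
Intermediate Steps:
(476 + 1/(-26847))/(-30169 - 41031) = (476 - 1/26847)/(-71200) = (12779171/26847)*(-1/71200) = -12779171/1911506400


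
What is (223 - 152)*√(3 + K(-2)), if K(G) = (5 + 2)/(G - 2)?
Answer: 71*√5/2 ≈ 79.380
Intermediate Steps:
K(G) = 7/(-2 + G)
(223 - 152)*√(3 + K(-2)) = (223 - 152)*√(3 + 7/(-2 - 2)) = 71*√(3 + 7/(-4)) = 71*√(3 + 7*(-¼)) = 71*√(3 - 7/4) = 71*√(5/4) = 71*(√5/2) = 71*√5/2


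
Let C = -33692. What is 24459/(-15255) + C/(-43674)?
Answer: -30791717/37013715 ≈ -0.83190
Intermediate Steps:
24459/(-15255) + C/(-43674) = 24459/(-15255) - 33692/(-43674) = 24459*(-1/15255) - 33692*(-1/43674) = -8153/5085 + 16846/21837 = -30791717/37013715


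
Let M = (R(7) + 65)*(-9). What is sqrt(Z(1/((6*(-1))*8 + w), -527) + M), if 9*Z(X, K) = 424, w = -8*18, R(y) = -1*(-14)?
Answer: 5*I*sqrt(239)/3 ≈ 25.766*I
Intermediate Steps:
R(y) = 14
w = -144
Z(X, K) = 424/9 (Z(X, K) = (1/9)*424 = 424/9)
M = -711 (M = (14 + 65)*(-9) = 79*(-9) = -711)
sqrt(Z(1/((6*(-1))*8 + w), -527) + M) = sqrt(424/9 - 711) = sqrt(-5975/9) = 5*I*sqrt(239)/3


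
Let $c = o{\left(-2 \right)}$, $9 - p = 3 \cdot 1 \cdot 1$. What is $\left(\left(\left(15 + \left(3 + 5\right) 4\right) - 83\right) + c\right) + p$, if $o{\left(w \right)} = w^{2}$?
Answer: $-26$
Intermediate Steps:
$p = 6$ ($p = 9 - 3 \cdot 1 \cdot 1 = 9 - 3 \cdot 1 = 9 - 3 = 6$)
$c = 4$ ($c = \left(-2\right)^{2} = 4$)
$\left(\left(\left(15 + \left(3 + 5\right) 4\right) - 83\right) + c\right) + p = \left(\left(\left(15 + \left(3 + 5\right) 4\right) - 83\right) + 4\right) + 6 = \left(\left(\left(15 + 8 \cdot 4\right) - 83\right) + 4\right) + 6 = \left(\left(\left(15 + 32\right) - 83\right) + 4\right) + 6 = \left(\left(47 - 83\right) + 4\right) + 6 = \left(-36 + 4\right) + 6 = -32 + 6 = -26$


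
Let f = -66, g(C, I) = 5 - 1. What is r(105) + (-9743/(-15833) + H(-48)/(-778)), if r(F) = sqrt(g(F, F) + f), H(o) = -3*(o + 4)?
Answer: 2745049/6159037 + I*sqrt(62) ≈ 0.44569 + 7.874*I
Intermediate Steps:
H(o) = -12 - 3*o (H(o) = -3*(4 + o) = -12 - 3*o)
g(C, I) = 4
r(F) = I*sqrt(62) (r(F) = sqrt(4 - 66) = sqrt(-62) = I*sqrt(62))
r(105) + (-9743/(-15833) + H(-48)/(-778)) = I*sqrt(62) + (-9743/(-15833) + (-12 - 3*(-48))/(-778)) = I*sqrt(62) + (-9743*(-1/15833) + (-12 + 144)*(-1/778)) = I*sqrt(62) + (9743/15833 + 132*(-1/778)) = I*sqrt(62) + (9743/15833 - 66/389) = I*sqrt(62) + 2745049/6159037 = 2745049/6159037 + I*sqrt(62)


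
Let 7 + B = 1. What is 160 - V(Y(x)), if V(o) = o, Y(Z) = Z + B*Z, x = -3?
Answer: 145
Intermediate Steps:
B = -6 (B = -7 + 1 = -6)
Y(Z) = -5*Z (Y(Z) = Z - 6*Z = -5*Z)
160 - V(Y(x)) = 160 - (-5)*(-3) = 160 - 1*15 = 160 - 15 = 145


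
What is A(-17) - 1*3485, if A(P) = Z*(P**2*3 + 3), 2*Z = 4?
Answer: -1745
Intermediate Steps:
Z = 2 (Z = (1/2)*4 = 2)
A(P) = 6 + 6*P**2 (A(P) = 2*(P**2*3 + 3) = 2*(3*P**2 + 3) = 2*(3 + 3*P**2) = 6 + 6*P**2)
A(-17) - 1*3485 = (6 + 6*(-17)**2) - 1*3485 = (6 + 6*289) - 3485 = (6 + 1734) - 3485 = 1740 - 3485 = -1745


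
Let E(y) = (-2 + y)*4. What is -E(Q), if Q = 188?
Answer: -744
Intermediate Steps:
E(y) = -8 + 4*y
-E(Q) = -(-8 + 4*188) = -(-8 + 752) = -1*744 = -744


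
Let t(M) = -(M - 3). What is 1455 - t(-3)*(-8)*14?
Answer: 2127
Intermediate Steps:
t(M) = 3 - M (t(M) = -(-3 + M) = 3 - M)
1455 - t(-3)*(-8)*14 = 1455 - (3 - 1*(-3))*(-8)*14 = 1455 - (3 + 3)*(-8)*14 = 1455 - 6*(-8)*14 = 1455 - (-48)*14 = 1455 - 1*(-672) = 1455 + 672 = 2127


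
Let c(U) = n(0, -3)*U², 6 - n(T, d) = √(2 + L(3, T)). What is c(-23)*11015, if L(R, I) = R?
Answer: 34961610 - 5826935*√5 ≈ 2.1932e+7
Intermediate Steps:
n(T, d) = 6 - √5 (n(T, d) = 6 - √(2 + 3) = 6 - √5)
c(U) = U²*(6 - √5) (c(U) = (6 - √5)*U² = U²*(6 - √5))
c(-23)*11015 = ((-23)²*(6 - √5))*11015 = (529*(6 - √5))*11015 = (3174 - 529*√5)*11015 = 34961610 - 5826935*√5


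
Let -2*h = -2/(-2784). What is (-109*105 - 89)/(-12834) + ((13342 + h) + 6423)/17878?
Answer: 213379149829/106463060928 ≈ 2.0043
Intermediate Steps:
h = -1/2784 (h = -(-2)/(2*(-2784)) = -(-1)*(-2)/5568 = -1/2*1/1392 = -1/2784 ≈ -0.00035920)
(-109*105 - 89)/(-12834) + ((13342 + h) + 6423)/17878 = (-109*105 - 89)/(-12834) + ((13342 - 1/2784) + 6423)/17878 = (-11445 - 89)*(-1/12834) + (37144127/2784 + 6423)*(1/17878) = -11534*(-1/12834) + (55025759/2784)*(1/17878) = 5767/6417 + 55025759/49772352 = 213379149829/106463060928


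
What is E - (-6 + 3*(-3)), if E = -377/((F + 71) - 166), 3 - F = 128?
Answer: 3677/220 ≈ 16.714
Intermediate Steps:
F = -125 (F = 3 - 1*128 = 3 - 128 = -125)
E = 377/220 (E = -377/((-125 + 71) - 166) = -377/(-54 - 166) = -377/(-220) = -377*(-1/220) = 377/220 ≈ 1.7136)
E - (-6 + 3*(-3)) = 377/220 - (-6 + 3*(-3)) = 377/220 - (-6 - 9) = 377/220 - 1*(-15) = 377/220 + 15 = 3677/220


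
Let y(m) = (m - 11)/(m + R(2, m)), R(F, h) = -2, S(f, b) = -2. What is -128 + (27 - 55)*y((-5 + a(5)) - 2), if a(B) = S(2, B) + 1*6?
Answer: -1032/5 ≈ -206.40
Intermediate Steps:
a(B) = 4 (a(B) = -2 + 1*6 = -2 + 6 = 4)
y(m) = (-11 + m)/(-2 + m) (y(m) = (m - 11)/(m - 2) = (-11 + m)/(-2 + m))
-128 + (27 - 55)*y((-5 + a(5)) - 2) = -128 + (27 - 55)*((-11 + ((-5 + 4) - 2))/(-2 + ((-5 + 4) - 2))) = -128 - 28*(-11 + (-1 - 2))/(-2 + (-1 - 2)) = -128 - 28*(-11 - 3)/(-2 - 3) = -128 - 28*(-14)/(-5) = -128 - (-28)*(-14)/5 = -128 - 28*14/5 = -128 - 392/5 = -1032/5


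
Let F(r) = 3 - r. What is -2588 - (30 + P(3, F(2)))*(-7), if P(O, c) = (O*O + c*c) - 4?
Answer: -2336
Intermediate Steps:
P(O, c) = -4 + O² + c² (P(O, c) = (O² + c²) - 4 = -4 + O² + c²)
-2588 - (30 + P(3, F(2)))*(-7) = -2588 - (30 + (-4 + 3² + (3 - 1*2)²))*(-7) = -2588 - (30 + (-4 + 9 + (3 - 2)²))*(-7) = -2588 - (30 + (-4 + 9 + 1²))*(-7) = -2588 - (30 + (-4 + 9 + 1))*(-7) = -2588 - (30 + 6)*(-7) = -2588 - 36*(-7) = -2588 - 1*(-252) = -2588 + 252 = -2336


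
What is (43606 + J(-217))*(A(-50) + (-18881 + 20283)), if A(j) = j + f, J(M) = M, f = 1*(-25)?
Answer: 57577203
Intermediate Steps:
f = -25
A(j) = -25 + j (A(j) = j - 25 = -25 + j)
(43606 + J(-217))*(A(-50) + (-18881 + 20283)) = (43606 - 217)*((-25 - 50) + (-18881 + 20283)) = 43389*(-75 + 1402) = 43389*1327 = 57577203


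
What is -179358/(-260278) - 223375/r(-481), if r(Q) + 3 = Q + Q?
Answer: 5831267872/25116827 ≈ 232.17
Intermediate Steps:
r(Q) = -3 + 2*Q (r(Q) = -3 + (Q + Q) = -3 + 2*Q)
-179358/(-260278) - 223375/r(-481) = -179358/(-260278) - 223375/(-3 + 2*(-481)) = -179358*(-1/260278) - 223375/(-3 - 962) = 89679/130139 - 223375/(-965) = 89679/130139 - 223375*(-1/965) = 89679/130139 + 44675/193 = 5831267872/25116827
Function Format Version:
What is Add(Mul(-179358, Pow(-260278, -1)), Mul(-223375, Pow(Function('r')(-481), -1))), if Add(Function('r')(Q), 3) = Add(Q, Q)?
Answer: Rational(5831267872, 25116827) ≈ 232.17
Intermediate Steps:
Function('r')(Q) = Add(-3, Mul(2, Q)) (Function('r')(Q) = Add(-3, Add(Q, Q)) = Add(-3, Mul(2, Q)))
Add(Mul(-179358, Pow(-260278, -1)), Mul(-223375, Pow(Function('r')(-481), -1))) = Add(Mul(-179358, Pow(-260278, -1)), Mul(-223375, Pow(Add(-3, Mul(2, -481)), -1))) = Add(Mul(-179358, Rational(-1, 260278)), Mul(-223375, Pow(Add(-3, -962), -1))) = Add(Rational(89679, 130139), Mul(-223375, Pow(-965, -1))) = Add(Rational(89679, 130139), Mul(-223375, Rational(-1, 965))) = Add(Rational(89679, 130139), Rational(44675, 193)) = Rational(5831267872, 25116827)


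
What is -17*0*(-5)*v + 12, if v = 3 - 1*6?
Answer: 12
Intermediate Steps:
v = -3 (v = 3 - 6 = -3)
-17*0*(-5)*v + 12 = -17*0*(-5)*(-3) + 12 = -0*(-3) + 12 = -17*0 + 12 = 0 + 12 = 12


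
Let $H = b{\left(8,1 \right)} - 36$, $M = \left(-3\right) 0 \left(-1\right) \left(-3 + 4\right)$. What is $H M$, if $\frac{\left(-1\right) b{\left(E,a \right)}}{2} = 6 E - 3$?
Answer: $0$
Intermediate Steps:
$b{\left(E,a \right)} = 6 - 12 E$ ($b{\left(E,a \right)} = - 2 \left(6 E - 3\right) = - 2 \left(-3 + 6 E\right) = 6 - 12 E$)
$M = 0$ ($M = 0 \left(-1\right) 1 = 0 \cdot 1 = 0$)
$H = -126$ ($H = \left(6 - 96\right) - 36 = -90 - 36 = -126$)
$H M = \left(-126\right) 0 = 0$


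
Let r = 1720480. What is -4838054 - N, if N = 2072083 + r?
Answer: -8630617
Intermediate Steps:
N = 3792563 (N = 2072083 + 1720480 = 3792563)
-4838054 - N = -4838054 - 1*3792563 = -4838054 - 3792563 = -8630617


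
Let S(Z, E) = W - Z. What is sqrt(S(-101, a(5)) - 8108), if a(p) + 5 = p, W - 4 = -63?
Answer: I*sqrt(8066) ≈ 89.811*I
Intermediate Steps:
W = -59 (W = 4 - 63 = -59)
a(p) = -5 + p
S(Z, E) = -59 - Z
sqrt(S(-101, a(5)) - 8108) = sqrt((-59 - 1*(-101)) - 8108) = sqrt((-59 + 101) - 8108) = sqrt(42 - 8108) = sqrt(-8066) = I*sqrt(8066)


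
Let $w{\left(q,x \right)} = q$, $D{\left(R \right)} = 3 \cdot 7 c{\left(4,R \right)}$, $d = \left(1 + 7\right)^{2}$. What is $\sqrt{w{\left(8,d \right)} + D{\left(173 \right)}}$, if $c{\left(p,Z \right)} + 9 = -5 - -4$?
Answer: $i \sqrt{202} \approx 14.213 i$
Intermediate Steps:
$c{\left(p,Z \right)} = -10$ ($c{\left(p,Z \right)} = -9 - 1 = -10$)
$d = 64$ ($d = 8^{2} = 64$)
$D{\left(R \right)} = -210$ ($D{\left(R \right)} = 3 \cdot 7 \left(-10\right) = 21 \left(-10\right) = -210$)
$\sqrt{w{\left(8,d \right)} + D{\left(173 \right)}} = \sqrt{8 - 210} = \sqrt{-202} = i \sqrt{202}$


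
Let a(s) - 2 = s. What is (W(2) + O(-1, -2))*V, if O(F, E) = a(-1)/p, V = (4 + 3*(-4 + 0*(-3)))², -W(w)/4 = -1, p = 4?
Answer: 272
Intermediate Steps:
a(s) = 2 + s
W(w) = 4 (W(w) = -4*(-1) = 4)
V = 64 (V = (4 + 3*(-4 + 0))² = (4 + 3*(-4))² = (4 - 12)² = (-8)² = 64)
O(F, E) = ¼ (O(F, E) = (2 - 1)/4 = 1*(¼) = ¼)
(W(2) + O(-1, -2))*V = (4 + ¼)*64 = (17/4)*64 = 272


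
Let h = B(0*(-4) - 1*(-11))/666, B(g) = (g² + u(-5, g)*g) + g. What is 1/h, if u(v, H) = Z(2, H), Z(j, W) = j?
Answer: 333/77 ≈ 4.3247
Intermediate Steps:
u(v, H) = 2
B(g) = g² + 3*g (B(g) = (g² + 2*g) + g = g² + 3*g)
h = 77/333 (h = ((0*(-4) - 1*(-11))*(3 + (0*(-4) - 1*(-11))))/666 = ((0 + 11)*(3 + (0 + 11)))*(1/666) = (11*(3 + 11))*(1/666) = (11*14)*(1/666) = 154*(1/666) = 77/333 ≈ 0.23123)
1/h = 1/(77/333) = 333/77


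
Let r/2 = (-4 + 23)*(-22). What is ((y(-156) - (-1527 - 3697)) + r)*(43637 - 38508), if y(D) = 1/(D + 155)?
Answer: 22500923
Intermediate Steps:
r = -836 (r = 2*((-4 + 23)*(-22)) = 2*(19*(-22)) = 2*(-418) = -836)
y(D) = 1/(155 + D)
((y(-156) - (-1527 - 3697)) + r)*(43637 - 38508) = ((1/(155 - 156) - (-1527 - 3697)) - 836)*(43637 - 38508) = ((1/(-1) - 1*(-5224)) - 836)*5129 = ((-1 + 5224) - 836)*5129 = (5223 - 836)*5129 = 4387*5129 = 22500923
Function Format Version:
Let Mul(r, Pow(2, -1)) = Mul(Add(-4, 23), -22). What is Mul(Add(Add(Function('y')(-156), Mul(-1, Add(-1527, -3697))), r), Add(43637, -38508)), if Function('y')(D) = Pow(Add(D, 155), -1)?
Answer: 22500923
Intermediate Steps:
r = -836 (r = Mul(2, Mul(Add(-4, 23), -22)) = Mul(2, Mul(19, -22)) = Mul(2, -418) = -836)
Function('y')(D) = Pow(Add(155, D), -1)
Mul(Add(Add(Function('y')(-156), Mul(-1, Add(-1527, -3697))), r), Add(43637, -38508)) = Mul(Add(Add(Pow(Add(155, -156), -1), Mul(-1, Add(-1527, -3697))), -836), Add(43637, -38508)) = Mul(Add(Add(Pow(-1, -1), Mul(-1, -5224)), -836), 5129) = Mul(Add(Add(-1, 5224), -836), 5129) = Mul(Add(5223, -836), 5129) = Mul(4387, 5129) = 22500923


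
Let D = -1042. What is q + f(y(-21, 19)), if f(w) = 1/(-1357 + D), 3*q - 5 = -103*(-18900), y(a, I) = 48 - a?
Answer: 4670145292/7197 ≈ 6.4890e+5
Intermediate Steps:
q = 1946705/3 (q = 5/3 + (-103*(-18900))/3 = 5/3 + (1/3)*1946700 = 5/3 + 648900 = 1946705/3 ≈ 6.4890e+5)
f(w) = -1/2399 (f(w) = 1/(-1357 - 1042) = 1/(-2399) = -1/2399)
q + f(y(-21, 19)) = 1946705/3 - 1/2399 = 4670145292/7197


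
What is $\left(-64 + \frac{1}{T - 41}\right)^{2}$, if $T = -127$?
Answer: $\frac{115627009}{28224} \approx 4096.8$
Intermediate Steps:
$\left(-64 + \frac{1}{T - 41}\right)^{2} = \left(-64 + \frac{1}{-127 - 41}\right)^{2} = \left(-64 + \frac{1}{-168}\right)^{2} = \left(-64 - \frac{1}{168}\right)^{2} = \left(- \frac{10753}{168}\right)^{2} = \frac{115627009}{28224}$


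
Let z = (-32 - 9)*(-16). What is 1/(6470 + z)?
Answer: 1/7126 ≈ 0.00014033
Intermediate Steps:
z = 656 (z = -41*(-16) = 656)
1/(6470 + z) = 1/(6470 + 656) = 1/7126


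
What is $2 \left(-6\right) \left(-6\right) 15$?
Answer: $1080$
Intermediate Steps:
$2 \left(-6\right) \left(-6\right) 15 = \left(-12\right) \left(-6\right) 15 = 72 \cdot 15 = 1080$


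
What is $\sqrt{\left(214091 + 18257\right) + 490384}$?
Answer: $2 \sqrt{180683} \approx 850.14$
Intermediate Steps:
$\sqrt{\left(214091 + 18257\right) + 490384} = \sqrt{232348 + 490384} = \sqrt{722732} = 2 \sqrt{180683}$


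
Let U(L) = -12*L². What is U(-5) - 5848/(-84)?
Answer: -4838/21 ≈ -230.38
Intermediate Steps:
U(-5) - 5848/(-84) = -12*(-5)² - 5848/(-84) = -12*25 - 5848*(-1)/84 = -300 - 43*(-34/21) = -300 + 1462/21 = -4838/21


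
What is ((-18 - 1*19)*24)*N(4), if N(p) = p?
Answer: -3552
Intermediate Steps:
((-18 - 1*19)*24)*N(4) = ((-18 - 1*19)*24)*4 = ((-18 - 19)*24)*4 = -37*24*4 = -888*4 = -3552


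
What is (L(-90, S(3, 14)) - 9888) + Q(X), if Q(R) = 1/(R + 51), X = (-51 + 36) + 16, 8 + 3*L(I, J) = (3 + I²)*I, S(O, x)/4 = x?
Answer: -39464981/156 ≈ -2.5298e+5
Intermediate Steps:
S(O, x) = 4*x
L(I, J) = -8/3 + I*(3 + I²)/3 (L(I, J) = -8/3 + ((3 + I²)*I)/3 = -8/3 + (I*(3 + I²))/3 = -8/3 + I*(3 + I²)/3)
X = 1 (X = -15 + 16 = 1)
Q(R) = 1/(51 + R)
(L(-90, S(3, 14)) - 9888) + Q(X) = ((-8/3 - 90 + (⅓)*(-90)³) - 9888) + 1/(51 + 1) = ((-8/3 - 90 + (⅓)*(-729000)) - 9888) + 1/52 = ((-8/3 - 90 - 243000) - 9888) + 1/52 = (-729278/3 - 9888) + 1/52 = -758942/3 + 1/52 = -39464981/156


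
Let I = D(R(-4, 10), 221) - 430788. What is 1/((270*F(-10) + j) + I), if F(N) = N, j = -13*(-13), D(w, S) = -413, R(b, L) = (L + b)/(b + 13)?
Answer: -1/433732 ≈ -2.3056e-6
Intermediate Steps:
R(b, L) = (L + b)/(13 + b)
j = 169
I = -431201 (I = -413 - 430788 = -431201)
1/((270*F(-10) + j) + I) = 1/((270*(-10) + 169) - 431201) = 1/((-2700 + 169) - 431201) = 1/(-2531 - 431201) = 1/(-433732) = -1/433732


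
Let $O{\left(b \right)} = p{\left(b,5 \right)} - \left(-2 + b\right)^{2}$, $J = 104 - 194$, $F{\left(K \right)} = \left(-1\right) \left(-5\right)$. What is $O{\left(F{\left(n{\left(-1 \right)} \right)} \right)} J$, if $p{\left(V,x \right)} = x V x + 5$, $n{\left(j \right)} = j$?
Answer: $-10890$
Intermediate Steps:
$F{\left(K \right)} = 5$
$J = -90$ ($J = 104 - 194 = -90$)
$p{\left(V,x \right)} = 5 + V x^{2}$ ($p{\left(V,x \right)} = V x x + 5 = V x^{2} + 5 = 5 + V x^{2}$)
$O{\left(b \right)} = 5 - \left(-2 + b\right)^{2} + 25 b$ ($O{\left(b \right)} = \left(5 + b 5^{2}\right) - \left(-2 + b\right)^{2} = \left(5 + b 25\right) - \left(-2 + b\right)^{2} = \left(5 + 25 b\right) - \left(-2 + b\right)^{2} = 5 - \left(-2 + b\right)^{2} + 25 b$)
$O{\left(F{\left(n{\left(-1 \right)} \right)} \right)} J = \left(1 - 5^{2} + 29 \cdot 5\right) \left(-90\right) = \left(1 - 25 + 145\right) \left(-90\right) = 121 \left(-90\right) = -10890$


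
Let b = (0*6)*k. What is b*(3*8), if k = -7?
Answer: 0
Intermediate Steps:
b = 0 (b = (0*6)*(-7) = 0*(-7) = 0)
b*(3*8) = 0*(3*8) = 0*24 = 0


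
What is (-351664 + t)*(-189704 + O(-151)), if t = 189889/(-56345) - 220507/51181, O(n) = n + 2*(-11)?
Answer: 192563471168287908608/2883793445 ≈ 6.6774e+10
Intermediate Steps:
O(n) = -22 + n (O(n) = n - 22 = -22 + n)
t = -22143175824/2883793445 (t = 189889*(-1/56345) - 220507*1/51181 = -189889/56345 - 220507/51181 = -22143175824/2883793445 ≈ -7.6785)
(-351664 + t)*(-189704 + O(-151)) = (-351664 - 22143175824/2883793445)*(-189704 + (-22 - 151)) = -1014148481218304*(-189704 - 173)/2883793445 = -1014148481218304/2883793445*(-189877) = 192563471168287908608/2883793445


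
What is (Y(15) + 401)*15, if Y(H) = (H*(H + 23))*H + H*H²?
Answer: 184890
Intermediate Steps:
Y(H) = H³ + H²*(23 + H) (Y(H) = (H*(23 + H))*H + H³ = H²*(23 + H) + H³ = H³ + H²*(23 + H))
(Y(15) + 401)*15 = (15²*(23 + 2*15) + 401)*15 = (225*(23 + 30) + 401)*15 = (225*53 + 401)*15 = (11925 + 401)*15 = 12326*15 = 184890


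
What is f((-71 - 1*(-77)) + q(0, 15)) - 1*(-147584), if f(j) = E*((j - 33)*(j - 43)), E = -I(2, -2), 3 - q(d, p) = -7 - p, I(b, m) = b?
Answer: 147536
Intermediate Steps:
q(d, p) = 10 + p (q(d, p) = 3 - (-7 - p) = 3 + (7 + p) = 10 + p)
E = -2 (E = -1*2 = -2)
f(j) = -2*(-43 + j)*(-33 + j) (f(j) = -2*(j - 33)*(j - 43) = -2*(-33 + j)*(-43 + j) = -2*(-43 + j)*(-33 + j))
f((-71 - 1*(-77)) + q(0, 15)) - 1*(-147584) = (-2838 - 2*((-71 - 1*(-77)) + (10 + 15))² + 152*((-71 - 1*(-77)) + (10 + 15))) - 1*(-147584) = (-2838 - 2*((-71 + 77) + 25)² + 152*((-71 + 77) + 25)) + 147584 = (-2838 - 2*(6 + 25)² + 152*(6 + 25)) + 147584 = (-2838 - 2*31² + 152*31) + 147584 = (-2838 - 2*961 + 4712) + 147584 = (-2838 - 1922 + 4712) + 147584 = -48 + 147584 = 147536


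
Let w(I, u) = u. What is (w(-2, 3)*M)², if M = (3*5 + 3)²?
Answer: 944784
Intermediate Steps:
M = 324 (M = (15 + 3)² = 18² = 324)
(w(-2, 3)*M)² = (3*324)² = 972² = 944784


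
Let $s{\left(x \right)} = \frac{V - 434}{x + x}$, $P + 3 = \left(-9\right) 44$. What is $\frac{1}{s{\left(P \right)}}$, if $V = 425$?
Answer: $\frac{266}{3} \approx 88.667$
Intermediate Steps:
$P = -399$ ($P = -3 - 396 = -399$)
$s{\left(x \right)} = - \frac{9}{2 x}$ ($s{\left(x \right)} = \frac{425 - 434}{x + x} = - \frac{9}{2 x}$)
$\frac{1}{s{\left(P \right)}} = \frac{1}{\left(- \frac{9}{2}\right) \frac{1}{-399}} = \frac{1}{\left(- \frac{9}{2}\right) \left(- \frac{1}{399}\right)} = \frac{1}{\frac{3}{266}} = \frac{266}{3}$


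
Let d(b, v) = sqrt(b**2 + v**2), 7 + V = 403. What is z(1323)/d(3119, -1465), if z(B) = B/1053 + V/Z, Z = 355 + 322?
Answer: 48617*sqrt(11874386)/313519413558 ≈ 0.00053435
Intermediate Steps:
Z = 677
V = 396 (V = -7 + 403 = 396)
z(B) = 396/677 + B/1053 (z(B) = B/1053 + 396/677 = 396/677 + B/1053)
z(1323)/d(3119, -1465) = (396/677 + (1/1053)*1323)/(sqrt(3119**2 + (-1465)**2)) = (396/677 + 49/39)/(sqrt(9728161 + 2146225)) = 48617/(26403*(sqrt(11874386))) = 48617*(sqrt(11874386)/11874386)/26403 = 48617*sqrt(11874386)/313519413558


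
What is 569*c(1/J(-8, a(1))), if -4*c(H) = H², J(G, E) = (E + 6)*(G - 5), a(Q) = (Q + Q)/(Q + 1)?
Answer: -569/33124 ≈ -0.017178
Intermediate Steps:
a(Q) = 2*Q/(1 + Q) (a(Q) = (2*Q)/(1 + Q) = 2*Q/(1 + Q))
J(G, E) = (-5 + G)*(6 + E) (J(G, E) = (6 + E)*(-5 + G) = (-5 + G)*(6 + E))
c(H) = -H²/4
569*c(1/J(-8, a(1))) = 569*(-1/(4*(-30 - 10/(1 + 1) + 6*(-8) + (2*1/(1 + 1))*(-8))²)) = 569*(-1/(4*(-30 - 10/2 - 48 + (2*1/2)*(-8))²)) = 569*(-1/(4*(-30 - 10/2 - 48 + (2*1*(½))*(-8))²)) = 569*(-1/(4*(-30 - 5*1 - 48 + 1*(-8))²)) = 569*(-1/(4*(-30 - 5 - 48 - 8)²)) = 569*(-(1/(-91))²/4) = 569*(-(-1/91)²/4) = 569*(-¼*1/8281) = 569*(-1/33124) = -569/33124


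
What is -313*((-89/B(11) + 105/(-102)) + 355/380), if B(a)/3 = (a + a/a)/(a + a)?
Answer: 198298333/11628 ≈ 17054.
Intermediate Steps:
B(a) = 3*(1 + a)/(2*a) (B(a) = 3*((a + a/a)/(a + a)) = 3*((a + 1)/((2*a))) = 3*((1 + a)*(1/(2*a))) = 3*((1 + a)/(2*a)) = 3*(1 + a)/(2*a))
-313*((-89/B(11) + 105/(-102)) + 355/380) = -313*((-89*22/(3*(1 + 11)) + 105/(-102)) + 355/380) = -313*((-89/((3/2)*(1/11)*12) + 105*(-1/102)) + 355*(1/380)) = -313*((-89/18/11 - 35/34) + 71/76) = -313*((-89*11/18 - 35/34) + 71/76) = -313*((-979/18 - 35/34) + 71/76) = -313*(-8479/153 + 71/76) = -313*(-633541/11628) = 198298333/11628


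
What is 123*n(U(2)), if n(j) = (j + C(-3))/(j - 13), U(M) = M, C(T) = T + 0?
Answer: 123/11 ≈ 11.182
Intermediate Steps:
C(T) = T
n(j) = (-3 + j)/(-13 + j) (n(j) = (j - 3)/(j - 13) = (-3 + j)/(-13 + j))
123*n(U(2)) = 123*((-3 + 2)/(-13 + 2)) = 123*(-1/(-11)) = 123*(-1/11*(-1)) = 123*(1/11) = 123/11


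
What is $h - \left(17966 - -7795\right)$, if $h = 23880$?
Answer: $-1881$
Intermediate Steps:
$h - \left(17966 - -7795\right) = 23880 - \left(17966 - -7795\right) = 23880 - \left(17966 + 7795\right) = 23880 - 25761 = -1881$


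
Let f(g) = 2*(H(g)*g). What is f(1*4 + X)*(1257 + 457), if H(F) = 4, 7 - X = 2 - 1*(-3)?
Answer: 82272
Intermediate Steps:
X = 2 (X = 7 - (2 - 1*(-3)) = 7 - (2 + 3) = 7 - 1*5 = 7 - 5 = 2)
f(g) = 8*g (f(g) = 2*(4*g) = 8*g)
f(1*4 + X)*(1257 + 457) = (8*(1*4 + 2))*(1257 + 457) = (8*(4 + 2))*1714 = (8*6)*1714 = 48*1714 = 82272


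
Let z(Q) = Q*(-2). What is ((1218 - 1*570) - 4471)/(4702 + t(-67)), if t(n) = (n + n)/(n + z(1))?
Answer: -263787/324572 ≈ -0.81272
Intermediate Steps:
z(Q) = -2*Q
t(n) = 2*n/(-2 + n) (t(n) = (n + n)/(n - 2*1) = (2*n)/(n - 2) = (2*n)/(-2 + n) = 2*n/(-2 + n))
((1218 - 1*570) - 4471)/(4702 + t(-67)) = ((1218 - 1*570) - 4471)/(4702 + 2*(-67)/(-2 - 67)) = ((1218 - 570) - 4471)/(4702 + 2*(-67)/(-69)) = (648 - 4471)/(4702 + 2*(-67)*(-1/69)) = -3823/(4702 + 134/69) = -3823/324572/69 = -3823*69/324572 = -263787/324572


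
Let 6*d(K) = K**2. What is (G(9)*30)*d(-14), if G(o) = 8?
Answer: 7840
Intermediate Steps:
d(K) = K**2/6
(G(9)*30)*d(-14) = (8*30)*((1/6)*(-14)**2) = 240*((1/6)*196) = 240*(98/3) = 7840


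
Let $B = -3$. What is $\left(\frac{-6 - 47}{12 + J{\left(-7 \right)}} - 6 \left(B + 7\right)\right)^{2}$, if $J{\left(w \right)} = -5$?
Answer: $\frac{48841}{49} \approx 996.75$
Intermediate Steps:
$\left(\frac{-6 - 47}{12 + J{\left(-7 \right)}} - 6 \left(B + 7\right)\right)^{2} = \left(\frac{-6 - 47}{12 - 5} - 6 \left(-3 + 7\right)\right)^{2} = \left(- \frac{53}{7} - 24\right)^{2} = \left(- \frac{221}{7}\right)^{2} = \frac{48841}{49}$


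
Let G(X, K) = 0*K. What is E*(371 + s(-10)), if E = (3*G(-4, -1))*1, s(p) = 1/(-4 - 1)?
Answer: 0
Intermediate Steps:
s(p) = -⅕ (s(p) = 1/(-5) = -⅕)
G(X, K) = 0
E = 0 (E = (3*0)*1 = 0*1 = 0)
E*(371 + s(-10)) = 0*(371 - ⅕) = 0*(1854/5) = 0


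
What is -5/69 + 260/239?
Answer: 16745/16491 ≈ 1.0154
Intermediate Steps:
-5/69 + 260/239 = 16745/16491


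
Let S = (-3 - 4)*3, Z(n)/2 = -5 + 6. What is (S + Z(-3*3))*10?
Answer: -190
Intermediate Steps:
Z(n) = 2 (Z(n) = 2*(-5 + 6) = 2*1 = 2)
S = -21 (S = -7*3 = -21)
(S + Z(-3*3))*10 = (-21 + 2)*10 = -19*10 = -190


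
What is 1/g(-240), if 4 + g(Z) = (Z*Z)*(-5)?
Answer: -1/288004 ≈ -3.4722e-6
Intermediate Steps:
g(Z) = -4 - 5*Z² (g(Z) = -4 + (Z*Z)*(-5) = -4 + Z²*(-5) = -4 - 5*Z²)
1/g(-240) = 1/(-4 - 5*(-240)²) = 1/(-4 - 5*57600) = 1/(-4 - 288000) = 1/(-288004) = -1/288004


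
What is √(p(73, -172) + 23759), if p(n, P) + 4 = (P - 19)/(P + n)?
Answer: 8*√404239/33 ≈ 154.13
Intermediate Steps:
p(n, P) = -4 + (-19 + P)/(P + n) (p(n, P) = -4 + (P - 19)/(P + n) = -4 + (-19 + P)/(P + n))
√(p(73, -172) + 23759) = √((-19 - 4*73 - 3*(-172))/(-172 + 73) + 23759) = √((-19 - 292 + 516)/(-99) + 23759) = √(-1/99*205 + 23759) = √(-205/99 + 23759) = √(2351936/99) = 8*√404239/33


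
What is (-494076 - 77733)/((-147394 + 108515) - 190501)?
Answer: 190603/76460 ≈ 2.4928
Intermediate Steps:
(-494076 - 77733)/((-147394 + 108515) - 190501) = -571809/(-38879 - 190501) = -571809/(-229380) = -571809*(-1/229380) = 190603/76460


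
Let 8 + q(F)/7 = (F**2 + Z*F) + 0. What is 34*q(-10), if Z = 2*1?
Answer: 17136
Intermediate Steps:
Z = 2
q(F) = -56 + 7*F**2 + 14*F (q(F) = -56 + 7*((F**2 + 2*F) + 0) = -56 + 7*(F**2 + 2*F) = -56 + (7*F**2 + 14*F) = -56 + 7*F**2 + 14*F)
34*q(-10) = 34*(-56 + 7*(-10)**2 + 14*(-10)) = 34*(-56 + 7*100 - 140) = 34*(-56 + 700 - 140) = 34*504 = 17136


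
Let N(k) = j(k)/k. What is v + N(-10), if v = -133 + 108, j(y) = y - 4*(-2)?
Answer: -124/5 ≈ -24.800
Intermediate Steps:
j(y) = 8 + y (j(y) = y + 8 = 8 + y)
N(k) = (8 + k)/k
v = -25
v + N(-10) = -25 + (8 - 10)/(-10) = -25 - ⅒*(-2) = -25 + ⅕ = -124/5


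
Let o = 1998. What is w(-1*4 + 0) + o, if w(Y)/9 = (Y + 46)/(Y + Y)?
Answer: 7803/4 ≈ 1950.8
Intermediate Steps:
w(Y) = 9*(46 + Y)/(2*Y) (w(Y) = 9*((Y + 46)/(Y + Y)) = 9*((46 + Y)/((2*Y))) = 9*((46 + Y)*(1/(2*Y))) = 9*((46 + Y)/(2*Y)) = 9*(46 + Y)/(2*Y))
w(-1*4 + 0) + o = (9/2 + 207/(-1*4 + 0)) + 1998 = (9/2 + 207/(-4 + 0)) + 1998 = (9/2 + 207/(-4)) + 1998 = (9/2 + 207*(-¼)) + 1998 = (9/2 - 207/4) + 1998 = -189/4 + 1998 = 7803/4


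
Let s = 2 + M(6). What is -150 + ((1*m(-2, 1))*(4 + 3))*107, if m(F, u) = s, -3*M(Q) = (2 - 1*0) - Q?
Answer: 7040/3 ≈ 2346.7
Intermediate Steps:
M(Q) = -⅔ + Q/3 (M(Q) = -((2 - 1*0) - Q)/3 = -((2 + 0) - Q)/3 = -(2 - Q)/3 = -⅔ + Q/3)
s = 10/3 (s = 2 + (-⅔ + (⅓)*6) = 2 + (-⅔ + 2) = 2 + 4/3 = 10/3 ≈ 3.3333)
m(F, u) = 10/3
-150 + ((1*m(-2, 1))*(4 + 3))*107 = -150 + ((1*(10/3))*(4 + 3))*107 = -150 + ((10/3)*7)*107 = -150 + (70/3)*107 = -150 + 7490/3 = 7040/3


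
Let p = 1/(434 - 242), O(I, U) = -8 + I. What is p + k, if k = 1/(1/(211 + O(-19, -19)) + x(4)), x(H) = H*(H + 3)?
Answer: 40481/989376 ≈ 0.040916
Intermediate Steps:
p = 1/192 ≈ 0.0052083
x(H) = H*(3 + H)
k = 184/5153 (k = 1/(1/(211 + (-8 - 19)) + 4*(3 + 4)) = 1/(1/(211 - 27) + 4*7) = 1/(1/184 + 28) = 1/(5153/184) = 184/5153 ≈ 0.035707)
p + k = 1/192 + 184/5153 = 40481/989376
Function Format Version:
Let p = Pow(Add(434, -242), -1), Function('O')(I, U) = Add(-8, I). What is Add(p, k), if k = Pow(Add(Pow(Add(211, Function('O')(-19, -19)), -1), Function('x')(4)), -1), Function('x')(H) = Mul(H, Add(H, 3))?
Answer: Rational(40481, 989376) ≈ 0.040916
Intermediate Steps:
p = Rational(1, 192) (p = Pow(192, -1) = Rational(1, 192) ≈ 0.0052083)
Function('x')(H) = Mul(H, Add(3, H))
k = Rational(184, 5153) (k = Pow(Add(Pow(Add(211, Add(-8, -19)), -1), Mul(4, Add(3, 4))), -1) = Pow(Add(Pow(Add(211, -27), -1), Mul(4, 7)), -1) = Pow(Add(Pow(184, -1), 28), -1) = Pow(Add(Rational(1, 184), 28), -1) = Pow(Rational(5153, 184), -1) = Rational(184, 5153) ≈ 0.035707)
Add(p, k) = Add(Rational(1, 192), Rational(184, 5153)) = Rational(40481, 989376)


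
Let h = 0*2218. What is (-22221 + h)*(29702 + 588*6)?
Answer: -738403830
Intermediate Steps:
h = 0
(-22221 + h)*(29702 + 588*6) = (-22221 + 0)*(29702 + 588*6) = -22221*(29702 + 3528) = -22221*33230 = -738403830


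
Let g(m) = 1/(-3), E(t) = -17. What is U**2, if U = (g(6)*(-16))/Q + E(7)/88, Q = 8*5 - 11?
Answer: 5041/58614336 ≈ 8.6003e-5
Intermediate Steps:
Q = 29 (Q = 40 - 11 = 29)
g(m) = -1/3
U = -71/7656 (U = -1/3*(-16)/29 - 17/88 = (16/3)*(1/29) - 17*1/88 = 16/87 - 17/88 = -71/7656 ≈ -0.0092738)
U**2 = (-71/7656)**2 = 5041/58614336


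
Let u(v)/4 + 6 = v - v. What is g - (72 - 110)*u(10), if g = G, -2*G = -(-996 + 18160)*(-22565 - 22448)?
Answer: -386302478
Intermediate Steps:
u(v) = -24 (u(v) = -24 + 4*(v - v) = -24 + 4*0 = -24 + 0 = -24)
G = -386301566 (G = -(-1)*(-996 + 18160)*(-22565 - 22448)/2 = -(-1)*17164*(-45013)/2 = -(-1)*(-772603132)/2 = -1/2*772603132 = -386301566)
g = -386301566
g - (72 - 110)*u(10) = -386301566 - (72 - 110)*(-24) = -386301566 - (-38)*(-24) = -386301566 - 1*912 = -386301566 - 912 = -386302478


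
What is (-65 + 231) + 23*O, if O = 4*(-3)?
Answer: -110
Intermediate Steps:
O = -12
(-65 + 231) + 23*O = (-65 + 231) + 23*(-12) = 166 - 276 = -110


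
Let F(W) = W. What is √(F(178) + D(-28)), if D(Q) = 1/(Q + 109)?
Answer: √14419/9 ≈ 13.342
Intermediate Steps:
D(Q) = 1/(109 + Q)
√(F(178) + D(-28)) = √(178 + 1/(109 - 28)) = √(178 + 1/81) = √(14419/81) = √14419/9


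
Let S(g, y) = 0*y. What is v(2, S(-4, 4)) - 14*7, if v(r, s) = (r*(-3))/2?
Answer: -101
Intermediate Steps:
S(g, y) = 0
v(r, s) = -3*r/2 (v(r, s) = -3*r*(½) = -3*r/2)
v(2, S(-4, 4)) - 14*7 = -3/2*2 - 14*7 = -3 - 98 = -101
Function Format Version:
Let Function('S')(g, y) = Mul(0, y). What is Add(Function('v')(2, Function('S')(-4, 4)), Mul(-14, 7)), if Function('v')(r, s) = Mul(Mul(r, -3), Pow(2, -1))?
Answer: -101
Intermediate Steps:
Function('S')(g, y) = 0
Function('v')(r, s) = Mul(Rational(-3, 2), r) (Function('v')(r, s) = Mul(Mul(-3, r), Rational(1, 2)) = Mul(Rational(-3, 2), r))
Add(Function('v')(2, Function('S')(-4, 4)), Mul(-14, 7)) = Add(Mul(Rational(-3, 2), 2), Mul(-14, 7)) = Add(-3, -98) = -101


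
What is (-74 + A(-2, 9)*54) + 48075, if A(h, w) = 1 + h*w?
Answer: 47083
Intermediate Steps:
(-74 + A(-2, 9)*54) + 48075 = (-74 + (1 - 2*9)*54) + 48075 = (-74 + (1 - 18)*54) + 48075 = (-74 - 17*54) + 48075 = (-74 - 918) + 48075 = -992 + 48075 = 47083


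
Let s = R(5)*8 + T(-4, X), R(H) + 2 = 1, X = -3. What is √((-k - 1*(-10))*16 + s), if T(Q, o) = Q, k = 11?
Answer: 2*I*√7 ≈ 5.2915*I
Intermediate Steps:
R(H) = -1 (R(H) = -2 + 1 = -1)
s = -12 (s = -1*8 - 4 = -8 - 4 = -12)
√((-k - 1*(-10))*16 + s) = √((-1*11 - 1*(-10))*16 - 12) = √((-11 + 10)*16 - 12) = √(-1*16 - 12) = √(-16 - 12) = √(-28) = 2*I*√7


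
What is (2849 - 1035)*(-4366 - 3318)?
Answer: -13938776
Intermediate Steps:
(2849 - 1035)*(-4366 - 3318) = 1814*(-7684) = -13938776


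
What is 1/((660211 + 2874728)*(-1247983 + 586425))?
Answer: -1/2338567174962 ≈ -4.2761e-13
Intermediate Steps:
1/((660211 + 2874728)*(-1247983 + 586425)) = 1/(3534939*(-661558)) = 1/(-2338567174962) = -1/2338567174962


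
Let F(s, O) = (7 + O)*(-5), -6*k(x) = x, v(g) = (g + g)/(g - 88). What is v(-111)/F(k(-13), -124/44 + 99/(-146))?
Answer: -356532/5598865 ≈ -0.063679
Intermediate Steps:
v(g) = 2*g/(-88 + g) (v(g) = (2*g)/(-88 + g) = 2*g/(-88 + g))
k(x) = -x/6
F(s, O) = -35 - 5*O
v(-111)/F(k(-13), -124/44 + 99/(-146)) = (2*(-111)/(-88 - 111))/(-35 - 5*(-124/44 + 99/(-146))) = (2*(-111)/(-199))/(-35 - 5*(-124*1/44 + 99*(-1/146))) = (2*(-111)*(-1/199))/(-35 - 5*(-31/11 - 99/146)) = 222/(199*(-35 - 5*(-5615/1606))) = 222/(199*(-35 + 28075/1606)) = 222/(199*(-28135/1606)) = (222/199)*(-1606/28135) = -356532/5598865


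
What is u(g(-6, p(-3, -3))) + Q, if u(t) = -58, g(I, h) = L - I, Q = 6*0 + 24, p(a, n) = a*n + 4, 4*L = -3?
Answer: -34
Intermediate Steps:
L = -¾ (L = (¼)*(-3) = -¾ ≈ -0.75000)
p(a, n) = 4 + a*n
Q = 24 (Q = 0 + 24 = 24)
g(I, h) = -¾ - I
u(g(-6, p(-3, -3))) + Q = -58 + 24 = -34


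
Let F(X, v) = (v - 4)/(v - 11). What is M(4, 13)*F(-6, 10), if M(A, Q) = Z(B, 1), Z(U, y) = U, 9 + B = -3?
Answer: 72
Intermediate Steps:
B = -12 (B = -9 - 3 = -12)
F(X, v) = (-4 + v)/(-11 + v)
M(A, Q) = -12
M(4, 13)*F(-6, 10) = -12*(-4 + 10)/(-11 + 10) = -12*6/(-1) = -(-12)*6 = -12*(-6) = 72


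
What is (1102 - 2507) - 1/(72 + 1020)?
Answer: -1534261/1092 ≈ -1405.0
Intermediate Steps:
(1102 - 2507) - 1/(72 + 1020) = -1405 - 1/1092 = -1534261/1092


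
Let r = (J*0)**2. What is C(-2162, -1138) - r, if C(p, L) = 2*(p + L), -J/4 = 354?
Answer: -6600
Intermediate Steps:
J = -1416 (J = -4*354 = -1416)
C(p, L) = 2*L + 2*p (C(p, L) = 2*(L + p) = 2*L + 2*p)
r = 0 (r = (-1416*0)**2 = 0**2 = 0)
C(-2162, -1138) - r = (2*(-1138) + 2*(-2162)) - 1*0 = (-2276 - 4324) + 0 = -6600 + 0 = -6600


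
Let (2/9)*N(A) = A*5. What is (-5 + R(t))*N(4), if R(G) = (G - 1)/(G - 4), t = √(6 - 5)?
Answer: -450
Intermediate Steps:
t = 1 (t = √1 = 1)
N(A) = 45*A/2 (N(A) = 9*(A*5)/2 = 9*(5*A)/2 = 45*A/2)
R(G) = (-1 + G)/(-4 + G)
(-5 + R(t))*N(4) = (-5 + (-1 + 1)/(-4 + 1))*((45/2)*4) = (-5 + 0/(-3))*90 = (-5 - ⅓*0)*90 = (-5 + 0)*90 = -5*90 = -450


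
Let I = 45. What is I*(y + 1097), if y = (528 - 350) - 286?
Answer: 44505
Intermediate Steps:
y = -108 (y = 178 - 286 = -108)
I*(y + 1097) = 45*(-108 + 1097) = 45*989 = 44505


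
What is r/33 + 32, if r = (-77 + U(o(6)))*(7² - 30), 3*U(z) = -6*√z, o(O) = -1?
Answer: -37/3 - 38*I/33 ≈ -12.333 - 1.1515*I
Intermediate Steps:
U(z) = -2*√z (U(z) = (-6*√z)/3 = -2*√z)
r = -1463 - 38*I (r = (-77 - 2*I)*(7² - 30) = (-77 - 2*I)*(49 - 30) = (-77 - 2*I)*19 = -1463 - 38*I ≈ -1463.0 - 38.0*I)
r/33 + 32 = (-1463 - 38*I)/33 + 32 = (-1463 - 38*I)*(1/33) + 32 = (-133/3 - 38*I/33) + 32 = -37/3 - 38*I/33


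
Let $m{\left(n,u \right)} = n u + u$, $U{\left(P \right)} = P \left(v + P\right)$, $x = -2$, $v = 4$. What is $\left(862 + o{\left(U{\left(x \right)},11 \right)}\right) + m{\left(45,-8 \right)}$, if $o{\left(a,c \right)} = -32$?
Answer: $462$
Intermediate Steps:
$U{\left(P \right)} = P \left(4 + P\right)$
$m{\left(n,u \right)} = u + n u$
$\left(862 + o{\left(U{\left(x \right)},11 \right)}\right) + m{\left(45,-8 \right)} = \left(862 - 32\right) - 8 \left(1 + 45\right) = 830 - 368 = 462$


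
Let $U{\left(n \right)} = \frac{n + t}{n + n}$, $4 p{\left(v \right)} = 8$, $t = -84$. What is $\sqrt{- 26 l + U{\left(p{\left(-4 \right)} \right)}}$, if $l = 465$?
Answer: $\frac{i \sqrt{48442}}{2} \approx 110.05 i$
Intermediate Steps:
$p{\left(v \right)} = 2$ ($p{\left(v \right)} = \frac{1}{4} \cdot 8 = 2$)
$U{\left(n \right)} = \frac{-84 + n}{2 n}$ ($U{\left(n \right)} = \frac{n - 84}{n + n} = \frac{-84 + n}{2 n}$)
$\sqrt{- 26 l + U{\left(p{\left(-4 \right)} \right)}} = \sqrt{\left(-26\right) 465 + \frac{-84 + 2}{2 \cdot 2}} = \sqrt{-12090 + \frac{1}{2} \cdot \frac{1}{2} \left(-82\right)} = \sqrt{-12090 - \frac{41}{2}} = \sqrt{- \frac{24221}{2}} = \frac{i \sqrt{48442}}{2}$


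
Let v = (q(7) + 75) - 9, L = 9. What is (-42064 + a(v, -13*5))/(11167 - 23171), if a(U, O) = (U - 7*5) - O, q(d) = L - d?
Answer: 20983/6002 ≈ 3.4960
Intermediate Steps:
q(d) = 9 - d
v = 68 (v = ((9 - 1*7) + 75) - 9 = ((9 - 7) + 75) - 9 = (2 + 75) - 9 = 77 - 9 = 68)
a(U, O) = -35 + U - O (a(U, O) = (U - 35) - O = (-35 + U) - O = -35 + U - O)
(-42064 + a(v, -13*5))/(11167 - 23171) = (-42064 + (-35 + 68 - (-13)*5))/(11167 - 23171) = (-42064 + (-35 + 68 - 1*(-65)))/(-12004) = (-42064 + (-35 + 68 + 65))*(-1/12004) = (-42064 + 98)*(-1/12004) = -41966*(-1/12004) = 20983/6002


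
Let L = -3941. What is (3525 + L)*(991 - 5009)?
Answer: 1671488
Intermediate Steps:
(3525 + L)*(991 - 5009) = (3525 - 3941)*(991 - 5009) = -416*(-4018) = 1671488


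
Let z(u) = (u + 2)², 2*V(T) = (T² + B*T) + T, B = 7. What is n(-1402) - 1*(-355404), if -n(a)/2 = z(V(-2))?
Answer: 355372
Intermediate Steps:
V(T) = T²/2 + 4*T (V(T) = ((T² + 7*T) + T)/2 = (T² + 8*T)/2 = T²/2 + 4*T)
z(u) = (2 + u)²
n(a) = -32 (n(a) = -2*(2 + (½)*(-2)*(8 - 2))² = -2*(2 + (½)*(-2)*6)² = -2*(2 - 6)² = -2*(-4)² = -2*16 = -32)
n(-1402) - 1*(-355404) = -32 - 1*(-355404) = -32 + 355404 = 355372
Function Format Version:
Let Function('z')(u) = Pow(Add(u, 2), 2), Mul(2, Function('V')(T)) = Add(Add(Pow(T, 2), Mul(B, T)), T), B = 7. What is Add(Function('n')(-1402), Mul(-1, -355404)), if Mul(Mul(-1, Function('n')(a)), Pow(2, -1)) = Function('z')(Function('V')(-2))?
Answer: 355372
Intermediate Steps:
Function('V')(T) = Add(Mul(Rational(1, 2), Pow(T, 2)), Mul(4, T)) (Function('V')(T) = Mul(Rational(1, 2), Add(Add(Pow(T, 2), Mul(7, T)), T)) = Mul(Rational(1, 2), Add(Pow(T, 2), Mul(8, T))) = Add(Mul(Rational(1, 2), Pow(T, 2)), Mul(4, T)))
Function('z')(u) = Pow(Add(2, u), 2)
Function('n')(a) = -32 (Function('n')(a) = Mul(-2, Pow(Add(2, Mul(Rational(1, 2), -2, Add(8, -2))), 2)) = Mul(-2, Pow(Add(2, Mul(Rational(1, 2), -2, 6)), 2)) = Mul(-2, Pow(Add(2, -6), 2)) = Mul(-2, Pow(-4, 2)) = Mul(-2, 16) = -32)
Add(Function('n')(-1402), Mul(-1, -355404)) = Add(-32, Mul(-1, -355404)) = Add(-32, 355404) = 355372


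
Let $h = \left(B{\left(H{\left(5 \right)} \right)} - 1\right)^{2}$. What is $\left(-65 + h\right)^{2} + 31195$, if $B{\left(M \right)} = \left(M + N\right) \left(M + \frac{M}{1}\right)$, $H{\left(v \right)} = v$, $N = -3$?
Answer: $118811$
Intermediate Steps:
$B{\left(M \right)} = 2 M \left(-3 + M\right)$ ($B{\left(M \right)} = \left(M - 3\right) \left(M + \frac{M}{1}\right) = \left(-3 + M\right) \left(M + M 1\right) = \left(-3 + M\right) \left(M + M\right) = \left(-3 + M\right) 2 M = 2 M \left(-3 + M\right)$)
$h = 361$ ($h = \left(2 \cdot 5 \left(-3 + 5\right) - 1\right)^{2} = \left(2 \cdot 5 \cdot 2 - 1\right)^{2} = \left(20 - 1\right)^{2} = 19^{2} = 361$)
$\left(-65 + h\right)^{2} + 31195 = \left(-65 + 361\right)^{2} + 31195 = 296^{2} + 31195 = 87616 + 31195 = 118811$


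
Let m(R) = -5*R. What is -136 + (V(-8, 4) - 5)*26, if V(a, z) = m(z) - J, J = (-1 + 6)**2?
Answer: -1436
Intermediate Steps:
J = 25 (J = 5**2 = 25)
V(a, z) = -25 - 5*z (V(a, z) = -5*z - 1*25 = -5*z - 25 = -25 - 5*z)
-136 + (V(-8, 4) - 5)*26 = -136 + ((-25 - 5*4) - 5)*26 = -136 + ((-25 - 20) - 5)*26 = -136 + (-45 - 5)*26 = -136 - 50*26 = -136 - 1300 = -1436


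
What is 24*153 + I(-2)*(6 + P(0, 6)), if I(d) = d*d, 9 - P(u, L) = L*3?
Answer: 3660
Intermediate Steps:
P(u, L) = 9 - 3*L (P(u, L) = 9 - L*3 = 9 - 3*L)
I(d) = d**2
24*153 + I(-2)*(6 + P(0, 6)) = 24*153 + (-2)**2*(6 + (9 - 3*6)) = 3672 + 4*(6 + (9 - 18)) = 3672 + 4*(6 - 9) = 3672 + 4*(-3) = 3672 - 12 = 3660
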